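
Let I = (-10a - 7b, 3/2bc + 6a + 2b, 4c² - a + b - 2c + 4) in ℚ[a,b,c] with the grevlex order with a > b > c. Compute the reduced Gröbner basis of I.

The reduced Gröbner basis is the canonical form of the ideal for this ordering.

f_1 = -10a - 7b, LT = a.
f_2 = 3/2bc + 6a + 2b, LT = bc.
f_3 = 4c² - a + b - 2c + 4, LT = c².

S(f_2,f_3): lcm = bc². S = ¼ab - ¼b² + 4ac + 11/6bc - b.
  reduce S modulo (f_1, f_2, f_3):
  remainder -17/40b² - 544/225b ≠ 0; add g_4 = -17/40b² - 544/225b to the basis.

The other S-polynomials (S(f_1,f_2), S(f_1,f_3), S(f_1,g_4), S(f_2,g_4), S(f_3,g_4)) all reduce to 0 modulo the current basis, so we have a Gröbner basis.

G = {b² + 256/45b, bc - 22/15b, c² + 17/40b - ½c + 1, a + 7/10b}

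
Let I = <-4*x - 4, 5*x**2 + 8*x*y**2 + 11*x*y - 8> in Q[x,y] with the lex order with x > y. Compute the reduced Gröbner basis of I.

f_1 = -4*x - 4, LT = x.
f_2 = 5*x**2 + 8*x*y**2 + 11*x*y - 8, LT = x**2.

S(f_1,f_2): lcm = x**2. S = -8/5*x*y**2 - 11/5*x*y + x + 8/5.
  leading term x*y**2: subtract (2/5*y**2)·f_1 from -8/5*x*y**2 - 11/5*x*y + x + 8/5 → -11/5*x*y + x + 8/5*y**2 + 8/5
  leading term x*y: subtract (11/20*y)·f_1 from -11/5*x*y + x + 8/5*y**2 + 8/5 → x + 8/5*y**2 + 11/5*y + 8/5
  leading term x: subtract (-1/4)·f_1 from x + 8/5*y**2 + 11/5*y + 8/5 → 8/5*y**2 + 11/5*y + 3/5
  leading term y**2: no divisor's leading term divides it; move 8/5*y**2 to the remainder.
  leading term y: no divisor's leading term divides it; move 11/5*y to the remainder.
  leading term 1: no divisor's leading term divides it; move 3/5 to the remainder.
  remainder 8/5*y**2 + 11/5*y + 3/5 ≠ 0; add g_3 = 8/5*y**2 + 11/5*y + 3/5 to the basis.

The other S-polynomials (S(f_1,g_3), S(f_2,g_3)) all reduce to 0 modulo the current basis, so we have a Gröbner basis.
Inter-reduce: drop elements whose leading term is divisible by another's, tail-reduce, and make monic.

G = {x + 1, y**2 + 11/8*y + 3/8}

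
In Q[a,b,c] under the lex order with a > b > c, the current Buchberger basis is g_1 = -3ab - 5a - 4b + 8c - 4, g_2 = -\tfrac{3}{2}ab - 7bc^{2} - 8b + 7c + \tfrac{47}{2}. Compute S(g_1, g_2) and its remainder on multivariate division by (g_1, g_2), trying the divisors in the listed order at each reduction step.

S(g_1, g_2) = \tfrac{5}{3}a - \tfrac{14}{3}bc^{2} - 4b + 2c + 17; remainder on division = \tfrac{5}{3}a - \tfrac{14}{3}bc^{2} - 4b + 2c + 17.

lcm(LM(g_1), LM(g_2)) = ab.
S = (lcm/LT(g_1))·g_1 − (lcm/LT(g_2))·g_2 = \tfrac{5}{3}a - \tfrac{14}{3}bc^{2} - 4b + 2c + 17.
Reduce S modulo (g_1, g_2) in that order:
  leading term a: no divisor's leading term divides it; move \tfrac{5}{3}a to the remainder.
  leading term bc^{2}: no divisor's leading term divides it; move -\tfrac{14}{3}bc^{2} to the remainder.
  leading term b: no divisor's leading term divides it; move -4b to the remainder.
  leading term c: no divisor's leading term divides it; move 2c to the remainder.
  leading term 1: no divisor's leading term divides it; move 17 to the remainder.
The remainder \tfrac{5}{3}a - \tfrac{14}{3}bc^{2} - 4b + 2c + 17 is nonzero, so it would be added as the next basis element.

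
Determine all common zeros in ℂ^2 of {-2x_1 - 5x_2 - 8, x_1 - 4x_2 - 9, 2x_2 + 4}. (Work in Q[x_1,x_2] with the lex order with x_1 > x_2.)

Compute a lex Gröbner basis by Buchberger's algorithm.
f_1 = -2x_1 - 5x_2 - 8, LT = x_1.
f_2 = x_1 - 4x_2 - 9, LT = x_1.
f_3 = 2x_2 + 4, LT = x_2.

The S-polynomials (S(f_1,f_2), S(f_1,f_3), S(f_2,f_3)) all reduce to 0 modulo the current basis, so we have a Gröbner basis.
Inter-reduce: drop elements whose leading term is divisible by another's, tail-reduce, and make monic.
Reduced Gröbner basis: {x_1 - 1, x_2 + 2}.

A lex Gröbner basis eliminates variables successively. Here x_2 + 2 depends only on x_2, with roots {-2}; lifting each root through the earlier basis elements recovers the full solutions.
  x_2 = -2: the earlier basis element becomes x_1 - 1 = 0, giving x_1 = 1 — point (1, -2).
Check: every point annihilates each of the original generators.

{(1, -2)}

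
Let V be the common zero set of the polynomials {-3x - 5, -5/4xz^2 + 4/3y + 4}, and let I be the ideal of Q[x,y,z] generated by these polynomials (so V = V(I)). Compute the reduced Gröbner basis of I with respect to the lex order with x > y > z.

G = {x + 5/3, y + 25/16z^2 + 3}

f_1 = -3x - 5, LT = x.
f_2 = -5/4xz^2 + 4/3y + 4, LT = xz^2.

S(f_1,f_2): lcm = xz^2. S = 16/15y + 5/3z^2 + 16/5.
  leading term y: no divisor's leading term divides it; move 16/15y to the remainder.
  leading term z^2: no divisor's leading term divides it; move 5/3z^2 to the remainder.
  leading term 1: no divisor's leading term divides it; move 16/5 to the remainder.
  remainder 16/15y + 5/3z^2 + 16/5 ≠ 0; add g_3 = 16/15y + 5/3z^2 + 16/5 to the basis.

S(f_1,g_3): leading monomials are coprime, so the S-polynomial reduces to 0 (Buchberger's first criterion).
S(f_2,g_3): leading monomials are coprime, so the S-polynomial reduces to 0 (Buchberger's first criterion).
Every S-polynomial of the final basis reduces to 0, so we have a Gröbner basis.
Inter-reduce: drop elements whose leading term is divisible by another's, tail-reduce, and make monic.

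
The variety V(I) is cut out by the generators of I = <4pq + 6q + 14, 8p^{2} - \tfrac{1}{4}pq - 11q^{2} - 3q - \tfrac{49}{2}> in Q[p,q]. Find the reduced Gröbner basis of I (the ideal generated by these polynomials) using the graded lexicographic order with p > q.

G = {q^{3} + \tfrac{21}{88}q^{2} + \tfrac{28}{11}p + \tfrac{45}{88}q - \tfrac{42}{11}, p^{2} - \tfrac{11}{8}q^{2} - \tfrac{21}{64}q - \tfrac{189}{64}, pq + \tfrac{3}{2}q + \tfrac{7}{2}}

f_1 = 4pq + 6q + 14, LT = pq.
f_2 = 8p^{2} - \tfrac{1}{4}pq - 11q^{2} - 3q - \tfrac{49}{2}, LT = p^{2}.

S(f_1,f_2): lcm = p^{2}q. S = \tfrac{1}{32}pq^{2} + \tfrac{11}{8}q^{3} + \tfrac{3}{2}pq + \tfrac{3}{8}q^{2} + \tfrac{7}{2}p + \tfrac{49}{16}q.
  leading term pq^{2}: subtract (\tfrac{1}{128}q)·f_1 from \tfrac{1}{32}pq^{2} + \tfrac{11}{8}q^{3} + \tfrac{3}{2}pq + \tfrac{3}{8}q^{2} + \tfrac{7}{2}p + \tfrac{49}{16}q → \tfrac{11}{8}q^{3} + \tfrac{3}{2}pq + \tfrac{21}{64}q^{2} + \tfrac{7}{2}p + \tfrac{189}{64}q
  leading term q^{3}: no divisor's leading term divides it; move \tfrac{11}{8}q^{3} to the remainder.
  leading term pq: subtract (\tfrac{3}{8})·f_1 from \tfrac{3}{2}pq + \tfrac{21}{64}q^{2} + \tfrac{7}{2}p + \tfrac{189}{64}q → \tfrac{21}{64}q^{2} + \tfrac{7}{2}p + \tfrac{45}{64}q - \tfrac{21}{4}
  leading term q^{2}: no divisor's leading term divides it; move \tfrac{21}{64}q^{2} to the remainder.
  leading term p: no divisor's leading term divides it; move \tfrac{7}{2}p to the remainder.
  leading term q: no divisor's leading term divides it; move \tfrac{45}{64}q to the remainder.
  leading term 1: no divisor's leading term divides it; move -\tfrac{21}{4} to the remainder.
  remainder \tfrac{11}{8}q^{3} + \tfrac{21}{64}q^{2} + \tfrac{7}{2}p + \tfrac{45}{64}q - \tfrac{21}{4} ≠ 0; add g_3 = \tfrac{11}{8}q^{3} + \tfrac{21}{64}q^{2} + \tfrac{7}{2}p + \tfrac{45}{64}q - \tfrac{21}{4} to the basis.

The other S-polynomials (S(f_1,g_3), S(f_2,g_3)) all reduce to 0 modulo the current basis, so we have a Gröbner basis.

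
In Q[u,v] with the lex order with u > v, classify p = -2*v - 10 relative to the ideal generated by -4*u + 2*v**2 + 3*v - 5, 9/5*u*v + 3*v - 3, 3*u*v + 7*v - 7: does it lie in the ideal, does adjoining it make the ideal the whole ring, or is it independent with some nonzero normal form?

Adjoining -2*v - 10 makes the ideal the whole ring: the system is inconsistent.

First compute the reduced Gröbner basis of I by Buchberger's algorithm.
f_1 = -4*u + 2*v**2 + 3*v - 5, LT = u.
f_2 = 9/5*u*v + 3*v - 3, LT = u*v.
f_3 = 3*u*v + 7*v - 7, LT = u*v.

S(f_1,f_2): lcm = u*v. S = -1/2*v**3 - 3/4*v**2 - 5/12*v + 5/3.
  leading term v**3: no divisor's leading term divides it; move -1/2*v**3 to the remainder.
  leading term v**2: no divisor's leading term divides it; move -3/4*v**2 to the remainder.
  leading term v: no divisor's leading term divides it; move -5/12*v to the remainder.
  leading term 1: no divisor's leading term divides it; move 5/3 to the remainder.
  remainder -1/2*v**3 - 3/4*v**2 - 5/12*v + 5/3 ≠ 0; add h_4 = -1/2*v**3 - 3/4*v**2 - 5/12*v + 5/3 to the basis.

S(f_1,f_3): lcm = u*v. S = -1/2*v**3 - 3/4*v**2 - 13/12*v + 7/3.
  leading term v**3: subtract (1)·h_4 from -1/2*v**3 - 3/4*v**2 - 13/12*v + 7/3 → -2/3*v + 2/3
  leading term v: no divisor's leading term divides it; move -2/3*v to the remainder.
  leading term 1: no divisor's leading term divides it; move 2/3 to the remainder.
  remainder -2/3*v + 2/3 ≠ 0; add h_5 = -2/3*v + 2/3 to the basis.

The other S-polynomials (S(f_2,f_3), S(f_1,h_4), S(f_2,h_4), S(f_3,h_4), S(f_1,h_5), S(f_2,h_5), S(f_3,h_5), S(h_4,h_5)) all reduce to 0 modulo the current basis, so we have a Gröbner basis.
Inter-reduce: drop elements whose leading term is divisible by another's, tail-reduce, and make monic.
Reduced Gröbner basis: {u, v - 1}.
Label its elements g_1 = u, g_2 = v - 1.

Reduce p = -2*v - 10 modulo G:
  leading term v: subtract (-2)·g_2 from -2*v - 10 → -12
  leading term 1: no divisor's leading term divides it; move -12 to the remainder.
  normal form = -12.
The normal form is nonzero, so p ∉ I. Since p minus its normal form lies in I, I + (p) = I + (r) where r = -12; decide whether this ideal is the whole ring.
Here r = -12 is a nonzero constant, hence a unit: 1 ∈ I + (p), the Gröbner basis of I + (p) is {1}, and the enlarged system has no common solution — adjoining p is inconsistent.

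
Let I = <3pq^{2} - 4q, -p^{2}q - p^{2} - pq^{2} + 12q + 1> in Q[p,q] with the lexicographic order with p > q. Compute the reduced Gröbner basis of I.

f_1 = 3pq^{2} - 4q, LT = pq^{2}.
f_2 = -p^{2}q - p^{2} - pq^{2} + 12q + 1, LT = p^{2}q.

S(f_1,f_2): lcm = p^{2}q^{2}. S = -p^{2}q - pq^{3} - \tfrac{4}{3}pq + 12q^{2} + q.
  leading term p^{2}q: subtract (1)·f_2 from -p^{2}q - pq^{3} - \tfrac{4}{3}pq + 12q^{2} + q → p^{2} - pq^{3} + pq^{2} - \tfrac{4}{3}pq + 12q^{2} - 11q - 1
  leading term p^{2}: no divisor's leading term divides it; move p^{2} to the remainder.
  leading term pq^{3}: subtract (-\tfrac{1}{3}q)·f_1 from -pq^{3} + pq^{2} - \tfrac{4}{3}pq + 12q^{2} - 11q - 1 → pq^{2} - \tfrac{4}{3}pq + \tfrac{32}{3}q^{2} - 11q - 1
  leading term pq^{2}: subtract (\tfrac{1}{3})·f_1 from pq^{2} - \tfrac{4}{3}pq + \tfrac{32}{3}q^{2} - 11q - 1 → -\tfrac{4}{3}pq + \tfrac{32}{3}q^{2} - \tfrac{29}{3}q - 1
  leading term pq: no divisor's leading term divides it; move -\tfrac{4}{3}pq to the remainder.
  leading term q^{2}: no divisor's leading term divides it; move \tfrac{32}{3}q^{2} to the remainder.
  leading term q: no divisor's leading term divides it; move -\tfrac{29}{3}q to the remainder.
  leading term 1: no divisor's leading term divides it; move -1 to the remainder.
  remainder p^{2} - \tfrac{4}{3}pq + \tfrac{32}{3}q^{2} - \tfrac{29}{3}q - 1 ≠ 0; add g_3 = p^{2} - \tfrac{4}{3}pq + \tfrac{32}{3}q^{2} - \tfrac{29}{3}q - 1 to the basis.

S(f_1,g_3): lcm = p^{2}q^{2}. S = \tfrac{4}{3}pq^{3} - \tfrac{4}{3}pq - \tfrac{32}{3}q^{4} + \tfrac{29}{3}q^{3} + q^{2}.
  leading term pq^{3}: subtract (\tfrac{4}{9}q)·f_1 from \tfrac{4}{3}pq^{3} - \tfrac{4}{3}pq - \tfrac{32}{3}q^{4} + \tfrac{29}{3}q^{3} + q^{2} → -\tfrac{4}{3}pq - \tfrac{32}{3}q^{4} + \tfrac{29}{3}q^{3} + \tfrac{25}{9}q^{2}
  leading term pq: no divisor's leading term divides it; move -\tfrac{4}{3}pq to the remainder.
  leading term q^{4}: no divisor's leading term divides it; move -\tfrac{32}{3}q^{4} to the remainder.
  leading term q^{3}: no divisor's leading term divides it; move \tfrac{29}{3}q^{3} to the remainder.
  leading term q^{2}: no divisor's leading term divides it; move \tfrac{25}{9}q^{2} to the remainder.
  remainder -\tfrac{4}{3}pq - \tfrac{32}{3}q^{4} + \tfrac{29}{3}q^{3} + \tfrac{25}{9}q^{2} ≠ 0; add g_4 = -\tfrac{4}{3}pq - \tfrac{32}{3}q^{4} + \tfrac{29}{3}q^{3} + \tfrac{25}{9}q^{2} to the basis.

S(f_2,g_3): lcm = p^{2}q. S = p^{2} + \tfrac{7}{3}pq^{2} - \tfrac{32}{3}q^{3} + \tfrac{29}{3}q^{2} - 11q - 1.
  leading term p^{2}: subtract (1)·g_3 from p^{2} + \tfrac{7}{3}pq^{2} - \tfrac{32}{3}q^{3} + \tfrac{29}{3}q^{2} - 11q - 1 → \tfrac{7}{3}pq^{2} + \tfrac{4}{3}pq - \tfrac{32}{3}q^{3} - q^{2} - \tfrac{4}{3}q
  leading term pq^{2}: subtract (\tfrac{7}{9})·f_1 from \tfrac{7}{3}pq^{2} + \tfrac{4}{3}pq - \tfrac{32}{3}q^{3} - q^{2} - \tfrac{4}{3}q → \tfrac{4}{3}pq - \tfrac{32}{3}q^{3} - q^{2} + \tfrac{16}{9}q
  leading term pq: subtract (-1)·g_4 from \tfrac{4}{3}pq - \tfrac{32}{3}q^{3} - q^{2} + \tfrac{16}{9}q → -\tfrac{32}{3}q^{4} - q^{3} + \tfrac{16}{9}q^{2} + \tfrac{16}{9}q
  leading term q^{4}: no divisor's leading term divides it; move -\tfrac{32}{3}q^{4} to the remainder.
  leading term q^{3}: no divisor's leading term divides it; move -q^{3} to the remainder.
  leading term q^{2}: no divisor's leading term divides it; move \tfrac{16}{9}q^{2} to the remainder.
  leading term q: no divisor's leading term divides it; move \tfrac{16}{9}q to the remainder.
  remainder -\tfrac{32}{3}q^{4} - q^{3} + \tfrac{16}{9}q^{2} + \tfrac{16}{9}q ≠ 0; add g_5 = -\tfrac{32}{3}q^{4} - q^{3} + \tfrac{16}{9}q^{2} + \tfrac{16}{9}q to the basis.

The other S-polynomials (S(f_1,g_4), S(f_2,g_4), S(g_3,g_4), S(f_1,g_5), S(f_2,g_5), S(g_3,g_5), S(g_4,g_5)) all reduce to 0 modulo the current basis, so we have a Gröbner basis.
Inter-reduce: drop elements whose leading term is divisible by another's, tail-reduce, and make monic.

G = {p^{2} - \tfrac{32}{3}q^{3} + \tfrac{29}{3}q^{2} - \tfrac{71}{9}q - 1, pq - 8q^{3} - \tfrac{3}{4}q^{2} + \tfrac{4}{3}q, q^{4} + \tfrac{3}{32}q^{3} - \tfrac{1}{6}q^{2} - \tfrac{1}{6}q}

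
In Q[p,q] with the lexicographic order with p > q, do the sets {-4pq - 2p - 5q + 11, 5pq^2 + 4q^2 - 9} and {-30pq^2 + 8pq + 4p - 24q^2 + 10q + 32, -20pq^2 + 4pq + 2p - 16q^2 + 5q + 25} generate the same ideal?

Equality of ideals is decidable: compute both reduced Gröbner bases (unique for the ordering) and check whether they agree.
Buchberger on the first generating set:
f_1 = -4pq - 2p - 5q + 11, LT = pq.
f_2 = 5pq^2 + 4q^2 - 9, LT = pq^2.

S(f_1,f_2): lcm = pq^2. S = 1/2pq + 9/20q^2 - 11/4q + 9/5.
  leading term pq: subtract (-1/8)·f_1 from 1/2pq + 9/20q^2 - 11/4q + 9/5 → -1/4p + 9/20q^2 - 27/8q + 127/40
  leading term p: no divisor's leading term divides it; move -1/4p to the remainder.
  leading term q^2: no divisor's leading term divides it; move 9/20q^2 to the remainder.
  leading term q: no divisor's leading term divides it; move -27/8q to the remainder.
  leading term 1: no divisor's leading term divides it; move 127/40 to the remainder.
  remainder -1/4p + 9/20q^2 - 27/8q + 127/40 ≠ 0; add g_3 = -1/4p + 9/20q^2 - 27/8q + 127/40 to the basis.

S(f_1,g_3): lcm = pq. S = 1/2p + 9/5q^3 - 27/2q^2 + 279/20q - 11/4.
  leading term p: subtract (-2)·g_3 from 1/2p + 9/5q^3 - 27/2q^2 + 279/20q - 11/4 → 9/5q^3 - 63/5q^2 + 36/5q + 18/5
  leading term q^3: no divisor's leading term divides it; move 9/5q^3 to the remainder.
  leading term q^2: no divisor's leading term divides it; move -63/5q^2 to the remainder.
  leading term q: no divisor's leading term divides it; move 36/5q to the remainder.
  leading term 1: no divisor's leading term divides it; move 18/5 to the remainder.
  remainder 9/5q^3 - 63/5q^2 + 36/5q + 18/5 ≠ 0; add g_4 = 9/5q^3 - 63/5q^2 + 36/5q + 18/5 to the basis.

The other S-polynomials (S(f_2,g_3), S(f_1,g_4), S(f_2,g_4), S(g_3,g_4)) all reduce to 0 modulo the current basis, so we have a Gröbner basis.
Inter-reduce: drop elements whose leading term is divisible by another's, tail-reduce, and make monic.
Reduced Gröbner basis: {p - 9/5q^2 + 27/2q - 127/10, q^3 - 7q^2 + 4q + 2}.

Buchberger on the second generating set:
h_1 = -30pq^2 + 8pq + 4p - 24q^2 + 10q + 32, LT = pq^2.
h_2 = -20pq^2 + 4pq + 2p - 16q^2 + 5q + 25, LT = pq^2.

S(h_1,h_2): lcm = pq^2. S = -1/15pq - 1/30p - 1/12q + 11/60.
  leading term pq: no divisor's leading term divides it; move -1/15pq to the remainder.
  leading term p: no divisor's leading term divides it; move -1/30p to the remainder.
  leading term q: no divisor's leading term divides it; move -1/12q to the remainder.
  leading term 1: no divisor's leading term divides it; move 11/60 to the remainder.
  remainder -1/15pq - 1/30p - 1/12q + 11/60 ≠ 0; add k_3 = -1/15pq - 1/30p - 1/12q + 11/60 to the basis.

S(h_1,k_3): lcm = pq^2. S = -23/30pq - 2/15p - 9/20q^2 + 29/12q - 16/15.
  leading term pq: subtract (23/2)·k_3 from -23/30pq - 2/15p - 9/20q^2 + 29/12q - 16/15 → 1/4p - 9/20q^2 + 27/8q - 127/40
  leading term p: no divisor's leading term divides it; move 1/4p to the remainder.
  leading term q^2: no divisor's leading term divides it; move -9/20q^2 to the remainder.
  leading term q: no divisor's leading term divides it; move 27/8q to the remainder.
  leading term 1: no divisor's leading term divides it; move -127/40 to the remainder.
  remainder 1/4p - 9/20q^2 + 27/8q - 127/40 ≠ 0; add k_4 = 1/4p - 9/20q^2 + 27/8q - 127/40 to the basis.

S(h_1,k_4): lcm = pq^2. S = -4/15pq - 2/15p + 9/5q^4 - 27/2q^3 + 27/2q^2 - 1/3q - 16/15.
  leading term pq: subtract (4)·k_3 from -4/15pq - 2/15p + 9/5q^4 - 27/2q^3 + 27/2q^2 - 1/3q - 16/15 → 9/5q^4 - 27/2q^3 + 27/2q^2 - 9/5
  leading term q^4: no divisor's leading term divides it; move 9/5q^4 to the remainder.
  leading term q^3: no divisor's leading term divides it; move -27/2q^3 to the remainder.
  leading term q^2: no divisor's leading term divides it; move 27/2q^2 to the remainder.
  leading term 1: no divisor's leading term divides it; move -9/5 to the remainder.
  remainder 9/5q^4 - 27/2q^3 + 27/2q^2 - 9/5 ≠ 0; add k_5 = 9/5q^4 - 27/2q^3 + 27/2q^2 - 9/5 to the basis.

S(k_3,k_4): lcm = pq. S = 1/2p + 9/5q^3 - 27/2q^2 + 279/20q - 11/4.
  leading term p: subtract (2)·k_4 from 1/2p + 9/5q^3 - 27/2q^2 + 279/20q - 11/4 → 9/5q^3 - 63/5q^2 + 36/5q + 18/5
  leading term q^3: no divisor's leading term divides it; move 9/5q^3 to the remainder.
  leading term q^2: no divisor's leading term divides it; move -63/5q^2 to the remainder.
  leading term q: no divisor's leading term divides it; move 36/5q to the remainder.
  leading term 1: no divisor's leading term divides it; move 18/5 to the remainder.
  remainder 9/5q^3 - 63/5q^2 + 36/5q + 18/5 ≠ 0; add k_6 = 9/5q^3 - 63/5q^2 + 36/5q + 18/5 to the basis.

The other S-polynomials (S(h_2,k_3), S(h_2,k_4), S(h_1,k_5), S(h_2,k_5), S(k_3,k_5), S(k_4,k_5), S(h_1,k_6), S(h_2,k_6), S(k_3,k_6), S(k_4,k_6), S(k_5,k_6)) all reduce to 0 modulo the current basis, so we have a Gröbner basis.
Inter-reduce: drop elements whose leading term is divisible by another's, tail-reduce, and make monic.
Reduced Gröbner basis: {p - 9/5q^2 + 27/2q - 127/10, q^3 - 7q^2 + 4q + 2}.

The two bases agree; hence the ideals are identical.

Yes, the ideals are equal.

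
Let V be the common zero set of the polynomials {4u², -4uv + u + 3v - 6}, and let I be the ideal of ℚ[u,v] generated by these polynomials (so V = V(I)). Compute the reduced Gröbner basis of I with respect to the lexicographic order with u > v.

f_1 = 4u², LT = u².
f_2 = -4uv + u + 3v - 6, LT = uv.

S(f_1,f_2): lcm = u²v. S = ¼u² + ¾uv - 3/2u.
  reduce S modulo (f_1, f_2):
  remainder -21/16u + 9/16v - 9/8 ≠ 0; add g_3 = -21/16u + 9/16v - 9/8 to the basis.

S(f_2,g_3): lcm = uv. S = -¼u + 3/7v² - 45/28v + 3/2.
  reduce S modulo (f_1, f_2, g_3):
  remainder 3/7v² - 12/7v + 12/7 ≠ 0; add g_4 = 3/7v² - 12/7v + 12/7 to the basis.

The other S-polynomials (S(f_1,g_3), S(f_1,g_4), S(f_2,g_4), S(g_3,g_4)) all reduce to 0 modulo the current basis, so we have a Gröbner basis.
Inter-reduce: drop elements whose leading term is divisible by another's, tail-reduce, and make monic.

G = {u - 3/7v + 6/7, v² - 4v + 4}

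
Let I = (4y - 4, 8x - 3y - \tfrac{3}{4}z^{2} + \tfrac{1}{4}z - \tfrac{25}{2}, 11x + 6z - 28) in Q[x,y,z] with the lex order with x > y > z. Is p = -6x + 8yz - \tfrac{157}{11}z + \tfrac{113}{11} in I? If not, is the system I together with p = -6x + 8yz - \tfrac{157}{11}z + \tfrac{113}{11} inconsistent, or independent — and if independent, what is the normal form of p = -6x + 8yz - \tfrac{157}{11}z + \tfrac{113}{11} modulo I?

First compute the reduced Gröbner basis of I by Buchberger's algorithm.
f_1 = 4y - 4, LT = y.
f_2 = 8x - 3y - \tfrac{3}{4}z^{2} + \tfrac{1}{4}z - \tfrac{25}{2}, LT = x.
f_3 = 11x + 6z - 28, LT = x.

S(f_2,f_3): lcm = x. S = -\tfrac{3}{8}y - \tfrac{3}{32}z^{2} - \tfrac{181}{352}z + \tfrac{173}{176}.
  leading term y: subtract (-\tfrac{3}{32})·f_1 from -\tfrac{3}{8}y - \tfrac{3}{32}z^{2} - \tfrac{181}{352}z + \tfrac{173}{176} → -\tfrac{3}{32}z^{2} - \tfrac{181}{352}z + \tfrac{107}{176}
  leading term z^{2}: no divisor's leading term divides it; move -\tfrac{3}{32}z^{2} to the remainder.
  leading term z: no divisor's leading term divides it; move -\tfrac{181}{352}z to the remainder.
  leading term 1: no divisor's leading term divides it; move \tfrac{107}{176} to the remainder.
  remainder -\tfrac{3}{32}z^{2} - \tfrac{181}{352}z + \tfrac{107}{176} ≠ 0; add h_4 = -\tfrac{3}{32}z^{2} - \tfrac{181}{352}z + \tfrac{107}{176} to the basis.

The other S-polynomials (S(f_1,f_2), S(f_1,f_3), S(f_1,h_4), S(f_2,h_4), S(f_3,h_4)) all reduce to 0 modulo the current basis, so we have a Gröbner basis.
Inter-reduce: drop elements whose leading term is divisible by another's, tail-reduce, and make monic.
Reduced Gröbner basis: {x + \tfrac{6}{11}z - \tfrac{28}{11}, y - 1, z^{2} + \tfrac{181}{33}z - \tfrac{214}{33}}.
Label its elements g_1 = x + \tfrac{6}{11}z - \tfrac{28}{11}, g_2 = y - 1, g_3 = z^{2} + \tfrac{181}{33}z - \tfrac{214}{33}.

Reduce p = -6x + 8yz - \tfrac{157}{11}z + \tfrac{113}{11} modulo G:
  leading term x: subtract (-6)·g_1 from -6x + 8yz - \tfrac{157}{11}z + \tfrac{113}{11} → 8yz - 11z - 5
  leading term yz: subtract (8z)·g_2 from 8yz - 11z - 5 → -3z - 5
  leading term z: no divisor's leading term divides it; move -3z to the remainder.
  leading term 1: no divisor's leading term divides it; move -5 to the remainder.
  normal form = -3z - 5.
The normal form is nonzero, so p ∉ I. Since p minus its normal form lies in I, I + (p) = I + (r) where r = -3z - 5; decide whether this ideal is the whole ring.
Run Buchberger on G together with r (pairs among the g_i already reduce to 0 since G is a Gröbner basis):
g_1 = x + \tfrac{6}{11}z - \tfrac{28}{11}, LT = x.
g_2 = y - 1, LT = y.
g_3 = z^{2} + \tfrac{181}{33}z - \tfrac{214}{33}, LT = z^{2}.
r = -3z - 5, LT = z.

S(g_3,r): lcm = z^{2}. S = \tfrac{42}{11}z - \tfrac{214}{33}.
  leading term z: subtract (-\tfrac{14}{11})·r from \tfrac{42}{11}z - \tfrac{214}{33} → -\tfrac{424}{33}
  leading term 1: no divisor's leading term divides it; move -\tfrac{424}{33} to the remainder.
  remainder -\tfrac{424}{33} ≠ 0; add m_5 = -\tfrac{424}{33} to the basis.

The other S-polynomials (S(g_1,g_2), S(g_1,g_3), S(g_1,r), S(g_2,g_3), S(g_2,r), S(g_1,m_5), S(g_2,m_5), S(g_3,m_5), S(r,m_5)) all reduce to 0 modulo the current basis, so we have a Gröbner basis.
Inter-reduce: drop elements whose leading term is divisible by another's, tail-reduce, and make monic.
Reduced Gröbner basis: {1}.
The reduced Gröbner basis of I + (p) is {1}: the ideal is the whole ring, so the enlarged system has no common solution — adjoining p is inconsistent.

Adjoining -6x + 8yz - \tfrac{157}{11}z + \tfrac{113}{11} makes the ideal the whole ring: the system is inconsistent.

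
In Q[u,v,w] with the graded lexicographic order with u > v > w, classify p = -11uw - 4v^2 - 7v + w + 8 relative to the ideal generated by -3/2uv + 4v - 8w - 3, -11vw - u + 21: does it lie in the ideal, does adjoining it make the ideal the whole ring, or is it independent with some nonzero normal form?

First compute the reduced Gröbner basis of I by Buchberger's algorithm.
f_1 = -3/2uv + 4v - 8w - 3, LT = uv.
f_2 = -11vw - u + 21, LT = vw.

S(f_1,f_2): lcm = uvw. S = -1/11u^2 - 8/3vw + 16/3w^2 + 21/11u + 2w.
  reduce S modulo (f_1, f_2):
  remainder -1/11u^2 + 16/3w^2 + 71/33u + 2w - 56/11 ≠ 0; add h_3 = -1/11u^2 + 16/3w^2 + 71/33u + 2w - 56/11 to the basis.

The other S-polynomials (S(f_1,h_3), S(f_2,h_3)) all reduce to 0 modulo the current basis, so we have a Gröbner basis.
Inter-reduce: drop elements whose leading term is divisible by another's, tail-reduce, and make monic.
Reduced Gröbner basis: {u^2 - 176/3w^2 - 71/3u - 22w + 56, uv - 8/3v + 16/3w + 2, vw + 1/11u - 21/11}.
Label its elements g_1 = u^2 - 176/3w^2 - 71/3u - 22w + 56, g_2 = uv - 8/3v + 16/3w + 2, g_3 = vw + 1/11u - 21/11.

Reduce p = -11uw - 4v^2 - 7v + w + 8 modulo G:
  leading term uw: no divisor's leading term divides it; move -11uw to the remainder.
  leading term v^2: no divisor's leading term divides it; move -4v^2 to the remainder.
  leading term v: no divisor's leading term divides it; move -7v to the remainder.
  leading term w: no divisor's leading term divides it; move w to the remainder.
  leading term 1: no divisor's leading term divides it; move 8 to the remainder.
  normal form = -11uw - 4v^2 - 7v + w + 8.
The normal form is nonzero, so p ∉ I. Since p minus its normal form lies in I, I + (p) = I + (r) where r = -11uw - 4v^2 - 7v + w + 8; decide whether this ideal is the whole ring.
Run Buchberger on G together with r (pairs among the g_i already reduce to 0 since G is a Gröbner basis):
g_1 = u^2 - 176/3w^2 - 71/3u - 22w + 56, LT = u^2.
g_2 = uv - 8/3v + 16/3w + 2, LT = uv.
g_3 = vw + 1/11u - 21/11, LT = vw.
r = -11uw - 4v^2 - 7v + w + 8, LT = uw.

S(g_1,r): lcm = u^2w. S = -4/11uv^2 - 176/3w^3 - 7/11uv - 778/33uw - 22w^2 + 8/11u + 56w.
  reduce S modulo (g_1, g_2, g_3, r):
  remainder -176/3w^3 + 920/121v^2 - 22w^2 + 200/363u + 1698/121v + 20782/363w - 4418/363 ≠ 0; add m_5 = -176/3w^3 + 920/121v^2 - 22w^2 + 200/363u + 1698/121v + 20782/363w - 4418/363 to the basis.

S(g_2,r): lcm = uvw. S = -4/11v^3 - 7/11v^2 - 85/33vw + 16/3w^2 + 8/11v + 2w.
  reduce S modulo (g_1, g_2, g_3, r, m_5):
  remainder -4/11v^3 - 7/11v^2 + 16/3w^2 + 85/363u + 8/11v + 2w - 595/121 ≠ 0; add m_6 = -4/11v^3 - 7/11v^2 + 16/3w^2 + 85/363u + 8/11v + 2w - 595/121 to the basis.

The other S-polynomials (S(g_1,g_2), S(g_1,g_3), S(g_2,g_3), S(g_3,r), S(g_1,m_5), S(g_2,m_5), S(g_3,m_5), S(r,m_5), S(g_1,m_6), S(g_2,m_6), S(g_3,m_6), S(r,m_6), S(m_5,m_6)) all reduce to 0 modulo the current basis, so we have a Gröbner basis.
Inter-reduce: drop elements whose leading term is divisible by another's, tail-reduce, and make monic.
Reduced Gröbner basis: {v^3 + 7/4v^2 - 44/3w^2 - 85/132u - 2v - 11/2w + 595/44, w^3 - 345/2662v^2 + 3/8w^2 - 25/2662u - 2547/10648v - 10391/10648w + 2209/10648, u^2 - 176/3w^2 - 71/3u - 22w + 56, uv - 8/3v + 16/3w + 2, uw + 4/11v^2 + 7/11v - 1/11w - 8/11, vw + 1/11u - 21/11}.
The reduced Gröbner basis of I + (p) is {v^3 + 7/4v^2 - 44/3w^2 - 85/132u - 2v - 11/2w + 595/44, w^3 - 345/2662v^2 + 3/8w^2 - 25/2662u - 2547/10648v - 10391/10648w + 2209/10648, u^2 - 176/3w^2 - 71/3u - 22w + 56, uv - 8/3v + 16/3w + 2, uw + 4/11v^2 + 7/11v - 1/11w - 8/11, vw + 1/11u - 21/11} ≠ {1}, a proper ideal, so the enlarged system stays consistent: p is independent of I, with normal form -11uw - 4v^2 - 7v + w + 8.

-11uw - 4v^2 - 7v + w + 8 is independent of I; its normal form modulo I is -11uw - 4v^2 - 7v + w + 8.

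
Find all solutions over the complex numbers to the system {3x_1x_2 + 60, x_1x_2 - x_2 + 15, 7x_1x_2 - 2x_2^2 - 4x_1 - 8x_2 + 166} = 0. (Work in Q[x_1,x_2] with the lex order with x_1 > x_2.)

Compute a lex Gröbner basis by Buchberger's algorithm.
f_1 = 3x_1x_2 + 60, LT = x_1x_2.
f_2 = x_1x_2 - x_2 + 15, LT = x_1x_2.
f_3 = 7x_1x_2 - 4x_1 - 2x_2^2 - 8x_2 + 166, LT = x_1x_2.

S(f_1,f_2): lcm = x_1x_2. S = x_2 + 5.
  reduce S modulo (f_1, f_2, f_3):
  remainder x_2 + 5 ≠ 0; add h_4 = x_2 + 5 to the basis.

S(f_1,f_3): lcm = x_1x_2. S = 4/7x_1 + 2/7x_2^2 + 8/7x_2 - 26/7.
  reduce S modulo (f_1, f_2, f_3, h_4):
  remainder 4/7x_1 - 16/7 ≠ 0; add h_5 = 4/7x_1 - 16/7 to the basis.

The other S-polynomials (S(f_2,f_3), S(f_1,h_4), S(f_2,h_4), S(f_3,h_4), S(f_1,h_5), S(f_2,h_5), S(f_3,h_5), S(h_4,h_5)) all reduce to 0 modulo the current basis, so we have a Gröbner basis.
Inter-reduce: drop elements whose leading term is divisible by another's, tail-reduce, and make monic.
Reduced Gröbner basis: {x_1 - 4, x_2 + 5}.

Elimination: the polynomial x_2 + 5 lies in the elimination ideal for x_2, so x_2 ∈ {-5}. For each such x_2, the remaining basis elements (now univariate) give the rest of the solution.
  x_2 = -5: the earlier basis element becomes x_1 - 4 = 0, giving x_1 = 4 — point (4, -5).
This is the nonlinear analogue of row-reducing a linear system.

{(4, -5)}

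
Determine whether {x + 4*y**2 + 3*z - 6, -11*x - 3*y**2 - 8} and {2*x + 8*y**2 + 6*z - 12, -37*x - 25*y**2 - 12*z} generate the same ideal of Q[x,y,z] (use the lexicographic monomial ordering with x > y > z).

Yes, the ideals are equal.

Equality of ideals is decidable: compute both reduced Gröbner bases (unique for the ordering) and check whether they agree.
Buchberger on the first generating set:
f_1 = x + 4*y**2 + 3*z - 6, LT = x.
f_2 = -11*x - 3*y**2 - 8, LT = x.

S(f_1,f_2): lcm = x. S = 41/11*y**2 + 3*z - 74/11.
  leading term y**2: no divisor's leading term divides it; move 41/11*y**2 to the remainder.
  leading term z: no divisor's leading term divides it; move 3*z to the remainder.
  leading term 1: no divisor's leading term divides it; move -74/11 to the remainder.
  remainder 41/11*y**2 + 3*z - 74/11 ≠ 0; add g_3 = 41/11*y**2 + 3*z - 74/11 to the basis.

The other S-polynomials (S(f_1,g_3), S(f_2,g_3)) all reduce to 0 modulo the current basis, so we have a Gröbner basis.
Inter-reduce: drop elements whose leading term is divisible by another's, tail-reduce, and make monic.
Reduced Gröbner basis: {x - 9/41*z + 50/41, y**2 + 33/41*z - 74/41}.

Buchberger on the second generating set:
h_1 = 2*x + 8*y**2 + 6*z - 12, LT = x.
h_2 = -37*x - 25*y**2 - 12*z, LT = x.

S(h_1,h_2): lcm = x. S = 123/37*y**2 + 99/37*z - 6.
  leading term y**2: no divisor's leading term divides it; move 123/37*y**2 to the remainder.
  leading term z: no divisor's leading term divides it; move 99/37*z to the remainder.
  leading term 1: no divisor's leading term divides it; move -6 to the remainder.
  remainder 123/37*y**2 + 99/37*z - 6 ≠ 0; add k_3 = 123/37*y**2 + 99/37*z - 6 to the basis.

The other S-polynomials (S(h_1,k_3), S(h_2,k_3)) all reduce to 0 modulo the current basis, so we have a Gröbner basis.
Inter-reduce: drop elements whose leading term is divisible by another's, tail-reduce, and make monic.
Reduced Gröbner basis: {x - 9/41*z + 50/41, y**2 + 33/41*z - 74/41}.

These coincide, so the ideals are equal.
The same test decides containment: I ⊆ J iff every generator of I reduces to 0 modulo a Gröbner basis of J.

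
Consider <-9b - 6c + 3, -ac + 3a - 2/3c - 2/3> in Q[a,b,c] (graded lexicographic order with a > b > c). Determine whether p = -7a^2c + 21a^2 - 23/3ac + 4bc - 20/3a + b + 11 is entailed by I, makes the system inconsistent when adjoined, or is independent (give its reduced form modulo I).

First compute the reduced Gröbner basis of I by Buchberger's algorithm.
f_1 = -9b - 6c + 3, LT = b.
f_2 = -ac + 3a - 2/3c - 2/3, LT = ac.

The S-polynomials (S(f_1,f_2)) all reduce to 0 modulo the current basis, so we have a Gröbner basis.
Inter-reduce: drop elements whose leading term is divisible by another's, tail-reduce, and make monic.
Reduced Gröbner basis: {ac - 3a + 2/3c + 2/3, b + 2/3c - 1/3}.
Label its elements g_1 = ac - 3a + 2/3c + 2/3, g_2 = b + 2/3c - 1/3.

Reduce p = -7a^2c + 21a^2 - 23/3ac + 4bc - 20/3a + b + 11 modulo G:
  leading term a^2c: subtract (-7a)·g_1 from -7a^2c + 21a^2 - 23/3ac + 4bc - 20/3a + b + 11 → -3ac + 4bc - 2a + b + 11
  leading term ac: subtract (-3)·g_1 from -3ac + 4bc - 2a + b + 11 → 4bc - 11a + b + 2c + 13
  leading term bc: subtract (4c)·g_2 from 4bc - 11a + b + 2c + 13 → -8/3c^2 - 11a + b + 10/3c + 13
  leading term c^2: no divisor's leading term divides it; move -8/3c^2 to the remainder.
  leading term a: no divisor's leading term divides it; move -11a to the remainder.
  leading term b: subtract (1)·g_2 from b + 10/3c + 13 → 8/3c + 40/3
  leading term c: no divisor's leading term divides it; move 8/3c to the remainder.
  leading term 1: no divisor's leading term divides it; move 40/3 to the remainder.
  normal form = -8/3c^2 - 11a + 8/3c + 40/3.
The normal form is nonzero, so p ∉ I. Since p minus its normal form lies in I, I + (p) = I + (r) where r = -8/3c^2 - 11a + 8/3c + 40/3; decide whether this ideal is the whole ring.
Run Buchberger on G together with r (pairs among the g_i already reduce to 0 since G is a Gröbner basis):
g_1 = ac - 3a + 2/3c + 2/3, LT = ac.
g_2 = b + 2/3c - 1/3, LT = b.
r = -8/3c^2 - 11a + 8/3c + 40/3, LT = c^2.

S(g_1,r): lcm = ac^2. S = -33/8a^2 - 2ac + 2/3c^2 + 5a + 2/3c.
  reduce S modulo (g_1, g_2, r):
  remainder -33/8a^2 - 15/4a + 8/3c + 14/3 ≠ 0; add m_4 = -33/8a^2 - 15/4a + 8/3c + 14/3 to the basis.

The other S-polynomials (S(g_1,g_2), S(g_2,r), S(g_1,m_4), S(g_2,m_4), S(r,m_4)) all reduce to 0 modulo the current basis, so we have a Gröbner basis.
Inter-reduce: drop elements whose leading term is divisible by another's, tail-reduce, and make monic.
Reduced Gröbner basis: {a^2 + 10/11a - 64/99c - 112/99, ac - 3a + 2/3c + 2/3, c^2 + 33/8a - c - 5, b + 2/3c - 1/3}.
The reduced Gröbner basis of I + (p) is {a^2 + 10/11a - 64/99c - 112/99, ac - 3a + 2/3c + 2/3, c^2 + 33/8a - c - 5, b + 2/3c - 1/3} ≠ {1}, a proper ideal, so the enlarged system stays consistent: p is independent of I, with normal form -8/3c^2 - 11a + 8/3c + 40/3.

-7a^2c + 21a^2 - 23/3ac + 4bc - 20/3a + b + 11 is independent of I; its normal form modulo I is -8/3c^2 - 11a + 8/3c + 40/3.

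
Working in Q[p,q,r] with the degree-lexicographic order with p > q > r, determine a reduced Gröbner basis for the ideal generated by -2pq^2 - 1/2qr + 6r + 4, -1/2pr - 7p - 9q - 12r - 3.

This is the nonlinear analogue of row-reducing a linear system.

f_1 = -2pq^2 - 1/2qr + 6r + 4, LT = pq^2.
f_2 = -1/2pr - 7p - 9q - 12r - 3, LT = pr.

S(f_1,f_2): lcm = pq^2r. S = -14pq^2 - 18q^3 - 24q^2r + 1/4qr^2 - 6q^2 - 3r^2 - 2r.
  reduce S modulo (f_1, f_2):
  remainder -18q^3 - 24q^2r + 1/4qr^2 - 6q^2 + 7/2qr - 3r^2 - 44r - 28 ≠ 0; add g_3 = -18q^3 - 24q^2r + 1/4qr^2 - 6q^2 + 7/2qr - 3r^2 - 44r - 28 to the basis.

The other S-polynomials (S(f_1,g_3), S(f_2,g_3)) all reduce to 0 modulo the current basis, so we have a Gröbner basis.

G = {pq^2 + 1/4qr - 3r - 2, q^3 + 4/3q^2r - 1/72qr^2 + 1/3q^2 - 7/36qr + 1/6r^2 + 22/9r + 14/9, pr + 14p + 18q + 24r + 6}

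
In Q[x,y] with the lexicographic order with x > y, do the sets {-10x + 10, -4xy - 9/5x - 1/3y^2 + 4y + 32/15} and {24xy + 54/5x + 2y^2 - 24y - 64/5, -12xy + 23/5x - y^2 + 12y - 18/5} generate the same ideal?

For a fixed monomial order, each ideal has a unique reduced Gröbner basis; comparing bases decides equality.
Buchberger on the first generating set:
f_1 = -10x + 10, LT = x.
f_2 = -4xy - 9/5x - 1/3y^2 + 4y + 32/15, LT = xy.

S(f_1,f_2): lcm = xy. S = -9/20x - 1/12y^2 + 8/15.
  reduce S modulo (f_1, f_2):
  remainder -1/12y^2 + 1/12 ≠ 0; add g_3 = -1/12y^2 + 1/12 to the basis.

The other S-polynomials (S(f_1,g_3), S(f_2,g_3)) all reduce to 0 modulo the current basis, so we have a Gröbner basis.
Inter-reduce: drop elements whose leading term is divisible by another's, tail-reduce, and make monic.
Reduced Gröbner basis: {x - 1, y^2 - 1}.

Buchberger on the second generating set:
h_1 = 24xy + 54/5x + 2y^2 - 24y - 64/5, LT = xy.
h_2 = -12xy + 23/5x - y^2 + 12y - 18/5, LT = xy.

S(h_1,h_2): lcm = xy. S = 5/6x - 5/6.
  reduce S modulo (h_1, h_2):
  remainder 5/6x - 5/6 ≠ 0; add k_3 = 5/6x - 5/6 to the basis.

S(h_1,k_3): lcm = xy. S = 9/20x + 1/12y^2 - 8/15.
  reduce S modulo (h_1, h_2, k_3):
  remainder 1/12y^2 - 1/12 ≠ 0; add k_4 = 1/12y^2 - 1/12 to the basis.

The other S-polynomials (S(h_2,k_3), S(h_1,k_4), S(h_2,k_4), S(k_3,k_4)) all reduce to 0 modulo the current basis, so we have a Gröbner basis.
Inter-reduce: drop elements whose leading term is divisible by another's, tail-reduce, and make monic.
Reduced Gröbner basis: {x - 1, y^2 - 1}.

The two bases agree; hence the ideals are identical.
The choice of monomial ordering does not affect the verdict — as long as both bases are computed under the same ordering, their equality decides ideal equality.

Yes, the ideals are equal.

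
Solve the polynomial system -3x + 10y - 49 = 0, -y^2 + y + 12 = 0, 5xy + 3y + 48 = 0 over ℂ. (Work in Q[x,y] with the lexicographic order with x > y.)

{(-3, 4)}

Compute a lex Gröbner basis by Buchberger's algorithm.
f_1 = -3x + 10y - 49, LT = x.
f_2 = -y^2 + y + 12, LT = y^2.
f_3 = 5xy + 3y + 48, LT = xy.

S(f_1,f_3): lcm = xy. S = -10/3y^2 + 236/15y - 48/5.
  leading term y^2: subtract (10/3)·f_2 from -10/3y^2 + 236/15y - 48/5 → 62/5y - 248/5
  leading term y: no divisor's leading term divides it; move 62/5y to the remainder.
  leading term 1: no divisor's leading term divides it; move -248/5 to the remainder.
  remainder 62/5y - 248/5 ≠ 0; add h_4 = 62/5y - 248/5 to the basis.

The other S-polynomials (S(f_1,f_2), S(f_2,f_3), S(f_1,h_4), S(f_2,h_4), S(f_3,h_4)) all reduce to 0 modulo the current basis, so we have a Gröbner basis.
Inter-reduce: drop elements whose leading term is divisible by another's, tail-reduce, and make monic.
Reduced Gröbner basis: {x + 3, y - 4}.

The lex basis is triangular: the last element involves only y. Solving y - 4 = 0 gives y ∈ {4}; substituting each value into the earlier elements determines the remaining variables.
  y = 4: the earlier basis element becomes x + 3 = 0, giving x = -3 — point (-3, 4).
Check: every point annihilates each of the original generators.
This is the nonlinear analogue of row-reducing a linear system.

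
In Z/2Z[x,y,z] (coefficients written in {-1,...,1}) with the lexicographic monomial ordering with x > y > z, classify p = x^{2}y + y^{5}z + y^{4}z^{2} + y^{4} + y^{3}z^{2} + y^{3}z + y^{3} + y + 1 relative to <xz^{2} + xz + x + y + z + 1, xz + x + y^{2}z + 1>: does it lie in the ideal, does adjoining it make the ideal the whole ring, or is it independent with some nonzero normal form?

First compute the reduced Gröbner basis of I by Buchberger's algorithm.
f_1 = xz^{2} + xz + x + y + z + 1, LT = xz^{2}.
f_2 = xz + x + y^{2}z + 1, LT = xz.

S(f_1,f_2): lcm = xz^{2}. S = x + y^{2}z^{2} + y + 1.
  leading term x: no divisor's leading term divides it; move x to the remainder.
  leading term y^{2}z^{2}: no divisor's leading term divides it; move y^{2}z^{2} to the remainder.
  leading term y: no divisor's leading term divides it; move y to the remainder.
  leading term 1: no divisor's leading term divides it; move 1 to the remainder.
  remainder x + y^{2}z^{2} + y + 1 ≠ 0; add h_3 = x + y^{2}z^{2} + y + 1 to the basis.

S(f_1,h_3): lcm = xz^{2}. S = xz + x + y^{2}z^{4} + yz^{2} + y + z^{2} + z + 1.
  leading term xz: subtract (1)·f_2 from xz + x + y^{2}z^{4} + yz^{2} + y + z^{2} + z + 1 → y^{2}z^{4} + y^{2}z + yz^{2} + y + z^{2} + z
  leading term y^{2}z^{4}: no divisor's leading term divides it; move y^{2}z^{4} to the remainder.
  leading term y^{2}z: no divisor's leading term divides it; move y^{2}z to the remainder.
  leading term yz^{2}: no divisor's leading term divides it; move yz^{2} to the remainder.
  leading term y: no divisor's leading term divides it; move y to the remainder.
  leading term z^{2}: no divisor's leading term divides it; move z^{2} to the remainder.
  leading term z: no divisor's leading term divides it; move z to the remainder.
  remainder y^{2}z^{4} + y^{2}z + yz^{2} + y + z^{2} + z ≠ 0; add h_4 = y^{2}z^{4} + y^{2}z + yz^{2} + y + z^{2} + z to the basis.

S(f_2,h_3): lcm = xz. S = x + y^{2}z^{3} + y^{2}z + yz + z + 1.
  leading term x: subtract (1)·h_3 from x + y^{2}z^{3} + y^{2}z + yz + z + 1 → y^{2}z^{3} + y^{2}z^{2} + y^{2}z + yz + y + z
  leading term y^{2}z^{3}: no divisor's leading term divides it; move y^{2}z^{3} to the remainder.
  leading term y^{2}z^{2}: no divisor's leading term divides it; move y^{2}z^{2} to the remainder.
  leading term y^{2}z: no divisor's leading term divides it; move y^{2}z to the remainder.
  leading term yz: no divisor's leading term divides it; move yz to the remainder.
  leading term y: no divisor's leading term divides it; move y to the remainder.
  leading term z: no divisor's leading term divides it; move z to the remainder.
  remainder y^{2}z^{3} + y^{2}z^{2} + y^{2}z + yz + y + z ≠ 0; add h_5 = y^{2}z^{3} + y^{2}z^{2} + y^{2}z + yz + y + z to the basis.

The other S-polynomials (S(f_1,h_4), S(f_2,h_4), S(h_3,h_4), S(f_1,h_5), S(f_2,h_5), S(h_3,h_5), S(h_4,h_5)) all reduce to 0 modulo the current basis, so we have a Gröbner basis.
Inter-reduce: drop elements whose leading term is divisible by another's, tail-reduce, and make monic.
Reduced Gröbner basis: {x + y^{2}z^{2} + y + 1, y^{2}z^{3} + y^{2}z^{2} + y^{2}z + yz + y + z}.
Label its elements g_1 = x + y^{2}z^{2} + y + 1, g_2 = y^{2}z^{3} + y^{2}z^{2} + y^{2}z + yz + y + z.

Reduce p = x^{2}y + y^{5}z + y^{4}z^{2} + y^{4} + y^{3}z^{2} + y^{3}z + y^{3} + y + 1 modulo G:
  leading term x^{2}y: subtract (xy)·g_1 from x^{2}y + y^{5}z + y^{4}z^{2} + y^{4} + y^{3}z^{2} + y^{3}z + y^{3} + y + 1 → xy^{3}z^{2} + xy^{2} + xy + y^{5}z + y^{4}z^{2} + y^{4} + y^{3}z^{2} + y^{3}z + y^{3} + y + 1
  leading term xy^{3}z^{2}: subtract (y^{3}z^{2})·g_1 from xy^{3}z^{2} + xy^{2} + xy + y^{5}z + y^{4}z^{2} + y^{4} + y^{3}z^{2} + y^{3}z + y^{3} + y + 1 → xy^{2} + xy + y^{5}z^{4} + y^{5}z + y^{4} + y^{3}z + y^{3} + y + 1
  leading term xy^{2}: subtract (y^{2})·g_1 from xy^{2} + xy + y^{5}z^{4} + y^{5}z + y^{4} + y^{3}z + y^{3} + y + 1 → xy + y^{5}z^{4} + y^{5}z + y^{4}z^{2} + y^{4} + y^{3}z + y^{2} + y + 1
  leading term xy: subtract (y)·g_1 from xy + y^{5}z^{4} + y^{5}z + y^{4}z^{2} + y^{4} + y^{3}z + y^{2} + y + 1 → y^{5}z^{4} + y^{5}z + y^{4}z^{2} + y^{4} + y^{3}z^{2} + y^{3}z + 1
  leading term y^{5}z^{4}: subtract (y^{3}z)·g_2 from y^{5}z^{4} + y^{5}z + y^{4}z^{2} + y^{4} + y^{3}z^{2} + y^{3}z + 1 → y^{5}z^{3} + y^{5}z^{2} + y^{5}z + y^{4}z + y^{4} + y^{3}z + 1
  leading term y^{5}z^{3}: subtract (y^{3})·g_2 from y^{5}z^{3} + y^{5}z^{2} + y^{5}z + y^{4}z + y^{4} + y^{3}z + 1 → 1
  leading term 1: no divisor's leading term divides it; move 1 to the remainder.
  normal form = 1.
The normal form is nonzero, so p ∉ I. Since p minus its normal form lies in I, I + (p) = I + (r) where r = 1; decide whether this ideal is the whole ring.
Here r = 1 is a nonzero constant, hence a unit: 1 ∈ I + (p), the Gröbner basis of I + (p) is {1}, and the enlarged system has no common solution — adjoining p is inconsistent.

Ideal membership is decidable via reduction modulo a Gröbner basis.

Adjoining x^{2}y + y^{5}z + y^{4}z^{2} + y^{4} + y^{3}z^{2} + y^{3}z + y^{3} + y + 1 makes the ideal the whole ring: the system is inconsistent.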